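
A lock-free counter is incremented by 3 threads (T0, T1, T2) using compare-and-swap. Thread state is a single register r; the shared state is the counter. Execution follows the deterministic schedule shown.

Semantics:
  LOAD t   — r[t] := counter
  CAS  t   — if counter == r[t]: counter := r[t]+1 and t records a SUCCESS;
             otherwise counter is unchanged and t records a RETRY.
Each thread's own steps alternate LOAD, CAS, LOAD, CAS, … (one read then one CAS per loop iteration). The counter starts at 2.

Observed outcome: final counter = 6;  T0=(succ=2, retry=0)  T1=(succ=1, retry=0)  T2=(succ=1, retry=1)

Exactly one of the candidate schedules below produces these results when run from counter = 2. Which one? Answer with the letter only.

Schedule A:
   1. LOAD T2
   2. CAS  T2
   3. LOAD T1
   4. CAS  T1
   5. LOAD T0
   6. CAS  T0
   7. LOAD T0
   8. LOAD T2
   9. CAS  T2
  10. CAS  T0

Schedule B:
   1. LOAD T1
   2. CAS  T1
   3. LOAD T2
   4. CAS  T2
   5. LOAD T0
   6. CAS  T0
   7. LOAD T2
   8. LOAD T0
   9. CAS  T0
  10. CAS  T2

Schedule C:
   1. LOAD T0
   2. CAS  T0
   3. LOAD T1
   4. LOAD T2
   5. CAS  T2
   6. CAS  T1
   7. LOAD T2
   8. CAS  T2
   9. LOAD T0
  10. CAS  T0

Tracing schedule B:
   1) LOAD T1:  M=2  r_T1=2
   2) CAS  T1:  M=3  r_T1=2 ✓
   3) LOAD T2:  M=3  r_T2=3
   4) CAS  T2:  M=4  r_T2=3 ✓
   5) LOAD T0:  M=4  r_T0=4
   6) CAS  T0:  M=5  r_T0=4 ✓
   7) LOAD T2:  M=5  r_T2=5
   8) LOAD T0:  M=5  r_T0=5
   9) CAS  T0:  M=6  r_T0=5 ✓
  10) CAS  T2:  M=6  r_T2=5 ✗

B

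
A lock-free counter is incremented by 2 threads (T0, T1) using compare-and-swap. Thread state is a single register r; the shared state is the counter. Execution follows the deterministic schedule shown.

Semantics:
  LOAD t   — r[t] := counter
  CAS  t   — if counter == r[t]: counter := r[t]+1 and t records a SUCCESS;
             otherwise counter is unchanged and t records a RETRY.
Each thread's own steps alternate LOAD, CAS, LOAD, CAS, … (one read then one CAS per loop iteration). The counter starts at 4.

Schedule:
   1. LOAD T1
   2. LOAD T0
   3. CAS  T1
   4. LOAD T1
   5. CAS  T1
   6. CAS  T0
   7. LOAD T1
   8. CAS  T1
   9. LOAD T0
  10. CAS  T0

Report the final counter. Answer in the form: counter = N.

counter = 8

1. LOAD T1 → mem=4 r[T1]=4 [LOAD]
2. LOAD T0 → mem=4 r[T0]=4 [LOAD]
3. CAS T1 → mem=5 r[T1]=4 [OK]
4. LOAD T1 → mem=5 r[T1]=5 [LOAD]
5. CAS T1 → mem=6 r[T1]=5 [OK]
6. CAS T0 → mem=6 r[T0]=4 [RETRY]
7. LOAD T1 → mem=6 r[T1]=6 [LOAD]
8. CAS T1 → mem=7 r[T1]=6 [OK]
9. LOAD T0 → mem=7 r[T0]=7 [LOAD]
10. CAS T0 → mem=8 r[T0]=7 [OK]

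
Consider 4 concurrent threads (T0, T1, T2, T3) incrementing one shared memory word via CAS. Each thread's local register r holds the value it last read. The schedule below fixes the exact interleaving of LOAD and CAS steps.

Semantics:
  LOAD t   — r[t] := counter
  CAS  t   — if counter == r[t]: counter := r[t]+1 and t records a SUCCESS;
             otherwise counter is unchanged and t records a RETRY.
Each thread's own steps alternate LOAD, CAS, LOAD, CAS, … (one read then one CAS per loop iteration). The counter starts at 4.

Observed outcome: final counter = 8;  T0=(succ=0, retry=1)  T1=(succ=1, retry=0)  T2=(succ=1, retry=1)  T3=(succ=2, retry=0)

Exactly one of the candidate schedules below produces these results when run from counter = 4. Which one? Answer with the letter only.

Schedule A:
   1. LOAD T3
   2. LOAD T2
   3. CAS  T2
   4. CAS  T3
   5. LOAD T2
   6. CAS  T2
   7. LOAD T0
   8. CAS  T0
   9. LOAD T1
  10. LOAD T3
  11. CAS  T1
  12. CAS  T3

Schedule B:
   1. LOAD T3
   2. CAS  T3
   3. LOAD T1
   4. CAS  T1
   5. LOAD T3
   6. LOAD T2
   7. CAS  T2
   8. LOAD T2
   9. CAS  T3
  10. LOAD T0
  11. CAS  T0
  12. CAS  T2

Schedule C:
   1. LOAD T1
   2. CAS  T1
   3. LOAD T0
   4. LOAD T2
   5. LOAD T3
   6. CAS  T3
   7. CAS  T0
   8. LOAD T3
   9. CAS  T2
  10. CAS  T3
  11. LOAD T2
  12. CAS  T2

C

Run C:
step 1: T1 LOAD ⇒ load; ctr=4 reg=4
step 2: T1 CAS ⇒ ok; ctr=5 reg=4
step 3: T0 LOAD ⇒ load; ctr=5 reg=5
step 4: T2 LOAD ⇒ load; ctr=5 reg=5
step 5: T3 LOAD ⇒ load; ctr=5 reg=5
step 6: T3 CAS ⇒ ok; ctr=6 reg=5
step 7: T0 CAS ⇒ retry; ctr=6 reg=5
step 8: T3 LOAD ⇒ load; ctr=6 reg=6
step 9: T2 CAS ⇒ retry; ctr=6 reg=5
step 10: T3 CAS ⇒ ok; ctr=7 reg=6
step 11: T2 LOAD ⇒ load; ctr=7 reg=7
step 12: T2 CAS ⇒ ok; ctr=8 reg=7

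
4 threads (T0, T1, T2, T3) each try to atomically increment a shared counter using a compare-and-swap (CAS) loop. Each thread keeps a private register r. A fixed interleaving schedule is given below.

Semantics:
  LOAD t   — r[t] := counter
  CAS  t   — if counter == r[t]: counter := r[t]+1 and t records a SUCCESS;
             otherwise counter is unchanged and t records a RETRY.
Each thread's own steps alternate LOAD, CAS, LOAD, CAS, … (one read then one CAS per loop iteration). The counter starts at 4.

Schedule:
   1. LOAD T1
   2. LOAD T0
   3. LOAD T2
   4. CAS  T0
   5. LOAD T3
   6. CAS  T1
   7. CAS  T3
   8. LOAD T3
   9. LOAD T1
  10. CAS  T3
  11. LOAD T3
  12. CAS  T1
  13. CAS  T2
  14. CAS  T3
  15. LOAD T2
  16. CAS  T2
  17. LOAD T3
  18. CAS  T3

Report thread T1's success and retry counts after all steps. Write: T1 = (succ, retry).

1. LOAD T1 → mem=4 r[T1]=4 [LOAD]
2. LOAD T0 → mem=4 r[T0]=4 [LOAD]
3. LOAD T2 → mem=4 r[T2]=4 [LOAD]
4. CAS T0 → mem=5 r[T0]=4 [OK]
5. LOAD T3 → mem=5 r[T3]=5 [LOAD]
6. CAS T1 → mem=5 r[T1]=4 [RETRY]
7. CAS T3 → mem=6 r[T3]=5 [OK]
8. LOAD T3 → mem=6 r[T3]=6 [LOAD]
9. LOAD T1 → mem=6 r[T1]=6 [LOAD]
10. CAS T3 → mem=7 r[T3]=6 [OK]
11. LOAD T3 → mem=7 r[T3]=7 [LOAD]
12. CAS T1 → mem=7 r[T1]=6 [RETRY]
13. CAS T2 → mem=7 r[T2]=4 [RETRY]
14. CAS T3 → mem=8 r[T3]=7 [OK]
15. LOAD T2 → mem=8 r[T2]=8 [LOAD]
16. CAS T2 → mem=9 r[T2]=8 [OK]
17. LOAD T3 → mem=9 r[T3]=9 [LOAD]
18. CAS T3 → mem=10 r[T3]=9 [OK]

T1 = (0, 2)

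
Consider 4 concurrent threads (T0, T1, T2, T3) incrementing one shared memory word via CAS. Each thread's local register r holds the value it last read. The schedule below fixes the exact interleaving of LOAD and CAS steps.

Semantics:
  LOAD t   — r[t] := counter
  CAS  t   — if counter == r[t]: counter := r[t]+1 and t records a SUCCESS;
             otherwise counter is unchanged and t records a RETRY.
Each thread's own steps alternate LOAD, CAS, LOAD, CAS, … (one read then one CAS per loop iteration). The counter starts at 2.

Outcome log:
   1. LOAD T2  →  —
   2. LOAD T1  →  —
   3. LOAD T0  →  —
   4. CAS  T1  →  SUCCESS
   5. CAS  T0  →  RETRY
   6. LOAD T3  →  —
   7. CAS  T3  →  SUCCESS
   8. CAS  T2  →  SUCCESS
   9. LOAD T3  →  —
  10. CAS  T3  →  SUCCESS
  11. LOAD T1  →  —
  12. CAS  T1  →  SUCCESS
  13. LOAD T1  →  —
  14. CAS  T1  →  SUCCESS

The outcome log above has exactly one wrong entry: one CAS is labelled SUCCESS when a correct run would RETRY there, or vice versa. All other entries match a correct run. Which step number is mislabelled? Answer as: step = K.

step = 8

Re-executing:
1. LOAD T2 → mem=2 r[T2]=2 [LOAD]
2. LOAD T1 → mem=2 r[T1]=2 [LOAD]
3. LOAD T0 → mem=2 r[T0]=2 [LOAD]
4. CAS T1 → mem=3 r[T1]=2 [OK]
5. CAS T0 → mem=3 r[T0]=2 [RETRY]
6. LOAD T3 → mem=3 r[T3]=3 [LOAD]
7. CAS T3 → mem=4 r[T3]=3 [OK]
8. CAS T2 → mem=4 r[T2]=2 [RETRY]
9. LOAD T3 → mem=4 r[T3]=4 [LOAD]
10. CAS T3 → mem=5 r[T3]=4 [OK]
11. LOAD T1 → mem=5 r[T1]=5 [LOAD]
12. CAS T1 → mem=6 r[T1]=5 [OK]
13. LOAD T1 → mem=6 r[T1]=6 [LOAD]
14. CAS T1 → mem=7 r[T1]=6 [OK]
Flip is step 8.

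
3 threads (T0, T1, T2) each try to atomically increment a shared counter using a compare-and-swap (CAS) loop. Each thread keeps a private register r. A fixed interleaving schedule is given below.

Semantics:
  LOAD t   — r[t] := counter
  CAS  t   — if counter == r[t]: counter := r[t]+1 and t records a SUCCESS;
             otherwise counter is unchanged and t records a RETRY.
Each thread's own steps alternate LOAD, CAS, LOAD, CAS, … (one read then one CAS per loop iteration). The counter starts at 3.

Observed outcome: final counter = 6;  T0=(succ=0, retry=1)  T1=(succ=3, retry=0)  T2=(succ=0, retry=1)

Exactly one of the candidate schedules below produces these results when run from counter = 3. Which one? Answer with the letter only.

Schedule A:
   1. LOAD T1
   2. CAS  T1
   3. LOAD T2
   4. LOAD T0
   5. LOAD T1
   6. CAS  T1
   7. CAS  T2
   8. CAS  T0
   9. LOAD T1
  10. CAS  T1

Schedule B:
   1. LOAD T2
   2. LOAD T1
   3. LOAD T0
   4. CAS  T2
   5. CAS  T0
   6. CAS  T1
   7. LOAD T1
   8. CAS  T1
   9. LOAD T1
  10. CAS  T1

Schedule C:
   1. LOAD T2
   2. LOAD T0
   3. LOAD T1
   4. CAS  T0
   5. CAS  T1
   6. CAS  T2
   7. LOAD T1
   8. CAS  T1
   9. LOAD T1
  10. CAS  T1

A

Simulating candidate A:
   1) LOAD T1:  M=3  r_T1=3
   2) CAS  T1:  M=4  r_T1=3 ✓
   3) LOAD T2:  M=4  r_T2=4
   4) LOAD T0:  M=4  r_T0=4
   5) LOAD T1:  M=4  r_T1=4
   6) CAS  T1:  M=5  r_T1=4 ✓
   7) CAS  T2:  M=5  r_T2=4 ✗
   8) CAS  T0:  M=5  r_T0=4 ✗
   9) LOAD T1:  M=5  r_T1=5
  10) CAS  T1:  M=6  r_T1=5 ✓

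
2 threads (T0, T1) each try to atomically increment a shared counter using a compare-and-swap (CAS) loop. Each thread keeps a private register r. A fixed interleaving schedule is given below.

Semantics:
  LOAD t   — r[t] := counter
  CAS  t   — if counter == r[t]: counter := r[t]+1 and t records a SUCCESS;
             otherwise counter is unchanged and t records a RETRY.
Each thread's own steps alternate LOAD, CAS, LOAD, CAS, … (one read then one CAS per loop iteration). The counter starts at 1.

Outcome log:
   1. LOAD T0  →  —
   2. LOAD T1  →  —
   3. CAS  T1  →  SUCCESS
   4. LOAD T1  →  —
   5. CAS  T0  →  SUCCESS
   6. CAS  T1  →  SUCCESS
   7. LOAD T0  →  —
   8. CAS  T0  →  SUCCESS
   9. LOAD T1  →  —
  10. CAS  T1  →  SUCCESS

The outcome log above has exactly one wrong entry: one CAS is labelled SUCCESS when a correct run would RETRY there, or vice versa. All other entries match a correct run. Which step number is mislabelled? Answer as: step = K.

Re-executing:
[1] T0.load  rd  (counter 1, T0.r 1)
[2] T1.load  rd  (counter 1, T1.r 1)
[3] T1.cas  hit  (counter 2, T1.r 1)
[4] T1.load  rd  (counter 2, T1.r 2)
[5] T0.cas  miss  (counter 2, T0.r 1)
[6] T1.cas  hit  (counter 3, T1.r 2)
[7] T0.load  rd  (counter 3, T0.r 3)
[8] T0.cas  hit  (counter 4, T0.r 3)
[9] T1.load  rd  (counter 4, T1.r 4)
[10] T1.cas  hit  (counter 5, T1.r 4)
Flip is step 5.

step = 5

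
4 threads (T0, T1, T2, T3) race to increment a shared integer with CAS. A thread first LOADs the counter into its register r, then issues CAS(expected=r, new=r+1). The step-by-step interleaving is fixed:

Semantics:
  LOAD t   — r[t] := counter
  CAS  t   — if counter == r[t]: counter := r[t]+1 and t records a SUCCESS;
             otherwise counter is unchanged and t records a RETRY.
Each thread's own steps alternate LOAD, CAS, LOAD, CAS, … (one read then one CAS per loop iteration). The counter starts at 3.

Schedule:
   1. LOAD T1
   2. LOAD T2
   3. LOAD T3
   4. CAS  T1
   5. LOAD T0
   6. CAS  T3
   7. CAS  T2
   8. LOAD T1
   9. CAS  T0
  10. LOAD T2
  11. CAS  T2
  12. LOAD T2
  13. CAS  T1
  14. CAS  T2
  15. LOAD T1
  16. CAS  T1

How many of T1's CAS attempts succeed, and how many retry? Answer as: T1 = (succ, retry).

T1 = (2, 1)

#1 T1 reads 3
#2 T2 reads 3
#3 T3 reads 3
#4 T1 CAS(3→4) writes; counter now 4
#5 T0 reads 4
#6 T3 CAS(3→4) fails; counter now 4
#7 T2 CAS(3→4) fails; counter now 4
#8 T1 reads 4
#9 T0 CAS(4→5) writes; counter now 5
#10 T2 reads 5
#11 T2 CAS(5→6) writes; counter now 6
#12 T2 reads 6
#13 T1 CAS(4→5) fails; counter now 6
#14 T2 CAS(6→7) writes; counter now 7
#15 T1 reads 7
#16 T1 CAS(7→8) writes; counter now 8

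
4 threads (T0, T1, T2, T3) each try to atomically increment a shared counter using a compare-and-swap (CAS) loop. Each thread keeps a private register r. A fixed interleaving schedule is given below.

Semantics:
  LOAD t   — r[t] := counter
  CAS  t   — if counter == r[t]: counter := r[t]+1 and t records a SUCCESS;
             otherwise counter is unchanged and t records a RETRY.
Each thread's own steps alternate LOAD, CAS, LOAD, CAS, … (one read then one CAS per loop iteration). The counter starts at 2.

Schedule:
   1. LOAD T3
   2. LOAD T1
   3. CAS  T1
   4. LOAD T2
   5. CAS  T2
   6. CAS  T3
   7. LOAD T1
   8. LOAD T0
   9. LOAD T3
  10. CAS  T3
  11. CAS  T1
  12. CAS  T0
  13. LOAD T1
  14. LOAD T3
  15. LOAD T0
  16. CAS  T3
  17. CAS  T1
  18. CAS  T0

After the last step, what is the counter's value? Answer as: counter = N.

   1) LOAD T3:  M=2  r_T3=2
   2) LOAD T1:  M=2  r_T1=2
   3) CAS  T1:  M=3  r_T1=2 ✓
   4) LOAD T2:  M=3  r_T2=3
   5) CAS  T2:  M=4  r_T2=3 ✓
   6) CAS  T3:  M=4  r_T3=2 ✗
   7) LOAD T1:  M=4  r_T1=4
   8) LOAD T0:  M=4  r_T0=4
   9) LOAD T3:  M=4  r_T3=4
  10) CAS  T3:  M=5  r_T3=4 ✓
  11) CAS  T1:  M=5  r_T1=4 ✗
  12) CAS  T0:  M=5  r_T0=4 ✗
  13) LOAD T1:  M=5  r_T1=5
  14) LOAD T3:  M=5  r_T3=5
  15) LOAD T0:  M=5  r_T0=5
  16) CAS  T3:  M=6  r_T3=5 ✓
  17) CAS  T1:  M=6  r_T1=5 ✗
  18) CAS  T0:  M=6  r_T0=5 ✗

counter = 6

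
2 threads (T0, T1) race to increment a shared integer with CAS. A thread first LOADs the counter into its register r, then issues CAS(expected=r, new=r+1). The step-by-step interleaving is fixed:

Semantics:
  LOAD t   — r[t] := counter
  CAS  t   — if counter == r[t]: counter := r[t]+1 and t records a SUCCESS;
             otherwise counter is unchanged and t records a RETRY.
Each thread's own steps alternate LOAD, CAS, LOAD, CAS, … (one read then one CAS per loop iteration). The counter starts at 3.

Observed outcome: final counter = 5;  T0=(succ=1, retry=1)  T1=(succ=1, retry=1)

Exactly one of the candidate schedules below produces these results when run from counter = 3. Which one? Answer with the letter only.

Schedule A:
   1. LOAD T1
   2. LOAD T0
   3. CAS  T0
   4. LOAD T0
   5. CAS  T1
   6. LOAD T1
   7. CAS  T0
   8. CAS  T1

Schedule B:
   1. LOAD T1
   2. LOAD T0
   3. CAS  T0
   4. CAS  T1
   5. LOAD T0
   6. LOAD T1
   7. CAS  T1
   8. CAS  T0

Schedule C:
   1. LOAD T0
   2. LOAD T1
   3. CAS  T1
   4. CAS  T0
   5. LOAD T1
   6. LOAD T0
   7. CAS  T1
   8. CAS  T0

B

Tracing schedule B:
step 1: T1 LOAD ⇒ load; ctr=3 reg=3
step 2: T0 LOAD ⇒ load; ctr=3 reg=3
step 3: T0 CAS ⇒ ok; ctr=4 reg=3
step 4: T1 CAS ⇒ retry; ctr=4 reg=3
step 5: T0 LOAD ⇒ load; ctr=4 reg=4
step 6: T1 LOAD ⇒ load; ctr=4 reg=4
step 7: T1 CAS ⇒ ok; ctr=5 reg=4
step 8: T0 CAS ⇒ retry; ctr=5 reg=4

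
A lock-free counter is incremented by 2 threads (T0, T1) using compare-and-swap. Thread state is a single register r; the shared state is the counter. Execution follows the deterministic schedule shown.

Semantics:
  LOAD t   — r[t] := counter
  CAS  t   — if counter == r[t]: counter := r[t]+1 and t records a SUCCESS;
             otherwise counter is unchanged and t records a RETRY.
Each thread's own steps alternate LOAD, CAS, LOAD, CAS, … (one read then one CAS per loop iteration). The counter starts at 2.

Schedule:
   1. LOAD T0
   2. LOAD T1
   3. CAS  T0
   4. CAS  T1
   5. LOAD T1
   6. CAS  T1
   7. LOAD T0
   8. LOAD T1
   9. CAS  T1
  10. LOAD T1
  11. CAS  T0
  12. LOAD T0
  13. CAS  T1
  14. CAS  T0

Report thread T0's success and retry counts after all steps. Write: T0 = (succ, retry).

   1) LOAD T0:  M=2  r_T0=2
   2) LOAD T1:  M=2  r_T1=2
   3) CAS  T0:  M=3  r_T0=2 ✓
   4) CAS  T1:  M=3  r_T1=2 ✗
   5) LOAD T1:  M=3  r_T1=3
   6) CAS  T1:  M=4  r_T1=3 ✓
   7) LOAD T0:  M=4  r_T0=4
   8) LOAD T1:  M=4  r_T1=4
   9) CAS  T1:  M=5  r_T1=4 ✓
  10) LOAD T1:  M=5  r_T1=5
  11) CAS  T0:  M=5  r_T0=4 ✗
  12) LOAD T0:  M=5  r_T0=5
  13) CAS  T1:  M=6  r_T1=5 ✓
  14) CAS  T0:  M=6  r_T0=5 ✗

T0 = (1, 2)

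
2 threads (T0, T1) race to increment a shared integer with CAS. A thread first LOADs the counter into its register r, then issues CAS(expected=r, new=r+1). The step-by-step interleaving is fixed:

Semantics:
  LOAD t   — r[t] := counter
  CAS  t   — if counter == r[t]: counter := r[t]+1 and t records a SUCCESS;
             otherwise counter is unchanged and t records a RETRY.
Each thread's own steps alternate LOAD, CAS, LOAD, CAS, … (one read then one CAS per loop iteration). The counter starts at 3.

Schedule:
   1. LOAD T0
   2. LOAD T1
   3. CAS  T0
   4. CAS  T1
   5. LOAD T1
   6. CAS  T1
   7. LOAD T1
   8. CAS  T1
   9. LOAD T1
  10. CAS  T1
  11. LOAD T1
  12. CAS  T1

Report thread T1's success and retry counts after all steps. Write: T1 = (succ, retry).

T1 = (4, 1)

[1] T0.load  rd  (counter 3, T0.r 3)
[2] T1.load  rd  (counter 3, T1.r 3)
[3] T0.cas  hit  (counter 4, T0.r 3)
[4] T1.cas  miss  (counter 4, T1.r 3)
[5] T1.load  rd  (counter 4, T1.r 4)
[6] T1.cas  hit  (counter 5, T1.r 4)
[7] T1.load  rd  (counter 5, T1.r 5)
[8] T1.cas  hit  (counter 6, T1.r 5)
[9] T1.load  rd  (counter 6, T1.r 6)
[10] T1.cas  hit  (counter 7, T1.r 6)
[11] T1.load  rd  (counter 7, T1.r 7)
[12] T1.cas  hit  (counter 8, T1.r 7)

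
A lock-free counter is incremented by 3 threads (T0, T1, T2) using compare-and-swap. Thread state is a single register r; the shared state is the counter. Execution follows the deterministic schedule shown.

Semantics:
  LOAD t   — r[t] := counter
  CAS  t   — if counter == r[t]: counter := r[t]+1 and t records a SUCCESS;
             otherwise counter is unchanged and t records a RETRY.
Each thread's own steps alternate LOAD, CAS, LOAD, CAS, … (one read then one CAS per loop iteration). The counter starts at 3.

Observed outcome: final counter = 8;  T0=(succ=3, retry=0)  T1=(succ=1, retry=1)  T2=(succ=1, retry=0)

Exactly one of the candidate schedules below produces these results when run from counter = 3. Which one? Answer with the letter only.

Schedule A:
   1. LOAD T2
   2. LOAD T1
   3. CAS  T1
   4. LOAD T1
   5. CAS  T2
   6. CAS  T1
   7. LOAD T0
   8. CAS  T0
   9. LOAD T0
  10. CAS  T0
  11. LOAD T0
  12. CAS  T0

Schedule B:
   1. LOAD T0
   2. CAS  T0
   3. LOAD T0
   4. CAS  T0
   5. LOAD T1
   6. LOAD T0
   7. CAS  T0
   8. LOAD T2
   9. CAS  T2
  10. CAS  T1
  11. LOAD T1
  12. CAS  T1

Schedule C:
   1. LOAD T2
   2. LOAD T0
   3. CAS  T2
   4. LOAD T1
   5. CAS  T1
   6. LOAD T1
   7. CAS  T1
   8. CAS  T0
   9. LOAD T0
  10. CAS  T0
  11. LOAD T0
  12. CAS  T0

Tracing schedule B:
step 1: T0 LOAD ⇒ load; ctr=3 reg=3
step 2: T0 CAS ⇒ ok; ctr=4 reg=3
step 3: T0 LOAD ⇒ load; ctr=4 reg=4
step 4: T0 CAS ⇒ ok; ctr=5 reg=4
step 5: T1 LOAD ⇒ load; ctr=5 reg=5
step 6: T0 LOAD ⇒ load; ctr=5 reg=5
step 7: T0 CAS ⇒ ok; ctr=6 reg=5
step 8: T2 LOAD ⇒ load; ctr=6 reg=6
step 9: T2 CAS ⇒ ok; ctr=7 reg=6
step 10: T1 CAS ⇒ retry; ctr=7 reg=5
step 11: T1 LOAD ⇒ load; ctr=7 reg=7
step 12: T1 CAS ⇒ ok; ctr=8 reg=7

B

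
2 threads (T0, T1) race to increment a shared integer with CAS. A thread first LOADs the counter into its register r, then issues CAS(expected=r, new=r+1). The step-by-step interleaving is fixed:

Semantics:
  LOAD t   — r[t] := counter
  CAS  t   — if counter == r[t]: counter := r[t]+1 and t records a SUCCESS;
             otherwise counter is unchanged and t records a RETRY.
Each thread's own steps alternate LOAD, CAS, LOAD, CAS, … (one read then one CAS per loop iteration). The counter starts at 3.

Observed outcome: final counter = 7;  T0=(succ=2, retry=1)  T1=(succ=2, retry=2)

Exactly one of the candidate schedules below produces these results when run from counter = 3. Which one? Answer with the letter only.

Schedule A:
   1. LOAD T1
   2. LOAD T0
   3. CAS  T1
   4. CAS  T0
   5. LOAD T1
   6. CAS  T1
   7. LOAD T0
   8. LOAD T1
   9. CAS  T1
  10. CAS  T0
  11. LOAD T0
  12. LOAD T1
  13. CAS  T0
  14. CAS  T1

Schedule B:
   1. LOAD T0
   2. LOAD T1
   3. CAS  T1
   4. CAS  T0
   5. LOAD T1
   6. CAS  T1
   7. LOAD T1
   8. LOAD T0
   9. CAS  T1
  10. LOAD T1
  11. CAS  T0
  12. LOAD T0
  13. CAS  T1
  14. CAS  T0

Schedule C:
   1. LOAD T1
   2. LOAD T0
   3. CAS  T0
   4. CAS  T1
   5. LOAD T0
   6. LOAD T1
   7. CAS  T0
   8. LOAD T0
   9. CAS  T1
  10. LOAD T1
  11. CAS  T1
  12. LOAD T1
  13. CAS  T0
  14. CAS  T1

C

Run C:
#1 T1 reads 3
#2 T0 reads 3
#3 T0 CAS(3→4) writes; counter now 4
#4 T1 CAS(3→4) fails; counter now 4
#5 T0 reads 4
#6 T1 reads 4
#7 T0 CAS(4→5) writes; counter now 5
#8 T0 reads 5
#9 T1 CAS(4→5) fails; counter now 5
#10 T1 reads 5
#11 T1 CAS(5→6) writes; counter now 6
#12 T1 reads 6
#13 T0 CAS(5→6) fails; counter now 6
#14 T1 CAS(6→7) writes; counter now 7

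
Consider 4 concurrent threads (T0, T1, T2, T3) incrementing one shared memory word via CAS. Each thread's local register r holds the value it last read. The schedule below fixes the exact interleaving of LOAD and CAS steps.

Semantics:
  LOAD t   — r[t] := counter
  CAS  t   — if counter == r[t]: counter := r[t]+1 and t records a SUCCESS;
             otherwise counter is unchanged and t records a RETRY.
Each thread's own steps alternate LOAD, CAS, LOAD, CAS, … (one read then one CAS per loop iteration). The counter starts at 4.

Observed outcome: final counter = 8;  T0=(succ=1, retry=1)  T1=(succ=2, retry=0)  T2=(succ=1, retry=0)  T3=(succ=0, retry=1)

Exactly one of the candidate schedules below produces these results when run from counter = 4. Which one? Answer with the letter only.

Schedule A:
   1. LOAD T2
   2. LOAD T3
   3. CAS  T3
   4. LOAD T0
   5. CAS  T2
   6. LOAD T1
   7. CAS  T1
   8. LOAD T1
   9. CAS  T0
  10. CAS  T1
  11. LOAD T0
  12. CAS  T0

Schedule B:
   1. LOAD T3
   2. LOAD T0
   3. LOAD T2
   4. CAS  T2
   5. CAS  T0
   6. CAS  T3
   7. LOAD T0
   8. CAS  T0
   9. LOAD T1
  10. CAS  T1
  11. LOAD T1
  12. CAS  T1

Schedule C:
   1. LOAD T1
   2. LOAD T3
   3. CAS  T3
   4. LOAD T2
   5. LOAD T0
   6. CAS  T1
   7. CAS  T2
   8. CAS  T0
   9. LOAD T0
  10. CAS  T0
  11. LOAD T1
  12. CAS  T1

B

Run B:
T3 LOAD — after: cnt=4, r=4 — load
T0 LOAD — after: cnt=4, r=4 — load
T2 LOAD — after: cnt=4, r=4 — load
T2 CAS — after: cnt=5, r=4 — ok
T0 CAS — after: cnt=5, r=4 — retry
T3 CAS — after: cnt=5, r=4 — retry
T0 LOAD — after: cnt=5, r=5 — load
T0 CAS — after: cnt=6, r=5 — ok
T1 LOAD — after: cnt=6, r=6 — load
T1 CAS — after: cnt=7, r=6 — ok
T1 LOAD — after: cnt=7, r=7 — load
T1 CAS — after: cnt=8, r=7 — ok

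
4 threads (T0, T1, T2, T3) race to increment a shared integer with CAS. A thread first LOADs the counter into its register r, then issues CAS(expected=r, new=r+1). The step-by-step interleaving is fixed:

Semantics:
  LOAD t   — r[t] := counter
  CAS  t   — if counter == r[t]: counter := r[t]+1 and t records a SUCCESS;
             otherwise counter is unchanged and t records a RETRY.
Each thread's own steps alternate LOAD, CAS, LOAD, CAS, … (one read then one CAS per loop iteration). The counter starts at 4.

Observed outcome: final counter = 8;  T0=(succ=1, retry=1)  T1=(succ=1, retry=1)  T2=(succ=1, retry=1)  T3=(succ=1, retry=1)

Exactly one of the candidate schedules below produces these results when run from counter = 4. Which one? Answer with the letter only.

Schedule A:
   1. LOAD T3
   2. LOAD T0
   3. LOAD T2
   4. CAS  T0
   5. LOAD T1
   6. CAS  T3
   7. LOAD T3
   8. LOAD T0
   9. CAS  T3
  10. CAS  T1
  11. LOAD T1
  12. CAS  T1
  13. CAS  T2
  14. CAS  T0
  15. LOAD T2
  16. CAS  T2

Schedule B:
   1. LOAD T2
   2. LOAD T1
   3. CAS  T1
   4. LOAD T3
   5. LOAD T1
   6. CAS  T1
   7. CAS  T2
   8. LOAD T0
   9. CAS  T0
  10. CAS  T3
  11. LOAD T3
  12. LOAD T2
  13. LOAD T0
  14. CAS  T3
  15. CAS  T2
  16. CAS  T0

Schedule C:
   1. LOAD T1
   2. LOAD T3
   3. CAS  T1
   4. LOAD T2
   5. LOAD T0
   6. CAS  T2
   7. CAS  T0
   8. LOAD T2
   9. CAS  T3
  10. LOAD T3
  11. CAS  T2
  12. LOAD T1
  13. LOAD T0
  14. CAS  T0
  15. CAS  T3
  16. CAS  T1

Tracing schedule A:
#1 T3 reads 4
#2 T0 reads 4
#3 T2 reads 4
#4 T0 CAS(4→5) writes; counter now 5
#5 T1 reads 5
#6 T3 CAS(4→5) fails; counter now 5
#7 T3 reads 5
#8 T0 reads 5
#9 T3 CAS(5→6) writes; counter now 6
#10 T1 CAS(5→6) fails; counter now 6
#11 T1 reads 6
#12 T1 CAS(6→7) writes; counter now 7
#13 T2 CAS(4→5) fails; counter now 7
#14 T0 CAS(5→6) fails; counter now 7
#15 T2 reads 7
#16 T2 CAS(7→8) writes; counter now 8

A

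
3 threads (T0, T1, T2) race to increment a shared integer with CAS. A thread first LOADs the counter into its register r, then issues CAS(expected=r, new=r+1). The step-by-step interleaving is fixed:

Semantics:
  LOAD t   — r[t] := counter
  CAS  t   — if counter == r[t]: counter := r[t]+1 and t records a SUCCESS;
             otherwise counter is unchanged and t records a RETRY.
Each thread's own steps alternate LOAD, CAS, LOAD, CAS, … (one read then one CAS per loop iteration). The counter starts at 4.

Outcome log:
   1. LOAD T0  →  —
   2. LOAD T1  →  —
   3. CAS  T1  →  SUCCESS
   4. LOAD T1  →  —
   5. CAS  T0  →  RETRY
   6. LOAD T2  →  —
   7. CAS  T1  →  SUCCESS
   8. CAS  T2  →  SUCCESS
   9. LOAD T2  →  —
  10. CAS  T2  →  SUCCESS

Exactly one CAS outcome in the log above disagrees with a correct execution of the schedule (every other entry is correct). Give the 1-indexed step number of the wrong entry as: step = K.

Re-executing:
step 1: T0 LOAD ⇒ load; ctr=4 reg=4
step 2: T1 LOAD ⇒ load; ctr=4 reg=4
step 3: T1 CAS ⇒ ok; ctr=5 reg=4
step 4: T1 LOAD ⇒ load; ctr=5 reg=5
step 5: T0 CAS ⇒ retry; ctr=5 reg=4
step 6: T2 LOAD ⇒ load; ctr=5 reg=5
step 7: T1 CAS ⇒ ok; ctr=6 reg=5
step 8: T2 CAS ⇒ retry; ctr=6 reg=5
step 9: T2 LOAD ⇒ load; ctr=6 reg=6
step 10: T2 CAS ⇒ ok; ctr=7 reg=6
Log disagrees first at step 8.

step = 8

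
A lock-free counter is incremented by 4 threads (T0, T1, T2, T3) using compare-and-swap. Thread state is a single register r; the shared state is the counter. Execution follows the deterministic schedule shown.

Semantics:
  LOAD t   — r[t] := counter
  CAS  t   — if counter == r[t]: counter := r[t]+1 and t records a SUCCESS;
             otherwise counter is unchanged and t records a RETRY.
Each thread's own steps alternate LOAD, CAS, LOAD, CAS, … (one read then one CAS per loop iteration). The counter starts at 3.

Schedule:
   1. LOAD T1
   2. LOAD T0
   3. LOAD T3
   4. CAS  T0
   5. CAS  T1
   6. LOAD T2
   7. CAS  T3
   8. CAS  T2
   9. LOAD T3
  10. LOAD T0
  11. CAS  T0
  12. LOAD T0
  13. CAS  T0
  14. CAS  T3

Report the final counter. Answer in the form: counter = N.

step 1: T1 LOAD ⇒ load; ctr=3 reg=3
step 2: T0 LOAD ⇒ load; ctr=3 reg=3
step 3: T3 LOAD ⇒ load; ctr=3 reg=3
step 4: T0 CAS ⇒ ok; ctr=4 reg=3
step 5: T1 CAS ⇒ retry; ctr=4 reg=3
step 6: T2 LOAD ⇒ load; ctr=4 reg=4
step 7: T3 CAS ⇒ retry; ctr=4 reg=3
step 8: T2 CAS ⇒ ok; ctr=5 reg=4
step 9: T3 LOAD ⇒ load; ctr=5 reg=5
step 10: T0 LOAD ⇒ load; ctr=5 reg=5
step 11: T0 CAS ⇒ ok; ctr=6 reg=5
step 12: T0 LOAD ⇒ load; ctr=6 reg=6
step 13: T0 CAS ⇒ ok; ctr=7 reg=6
step 14: T3 CAS ⇒ retry; ctr=7 reg=5

counter = 7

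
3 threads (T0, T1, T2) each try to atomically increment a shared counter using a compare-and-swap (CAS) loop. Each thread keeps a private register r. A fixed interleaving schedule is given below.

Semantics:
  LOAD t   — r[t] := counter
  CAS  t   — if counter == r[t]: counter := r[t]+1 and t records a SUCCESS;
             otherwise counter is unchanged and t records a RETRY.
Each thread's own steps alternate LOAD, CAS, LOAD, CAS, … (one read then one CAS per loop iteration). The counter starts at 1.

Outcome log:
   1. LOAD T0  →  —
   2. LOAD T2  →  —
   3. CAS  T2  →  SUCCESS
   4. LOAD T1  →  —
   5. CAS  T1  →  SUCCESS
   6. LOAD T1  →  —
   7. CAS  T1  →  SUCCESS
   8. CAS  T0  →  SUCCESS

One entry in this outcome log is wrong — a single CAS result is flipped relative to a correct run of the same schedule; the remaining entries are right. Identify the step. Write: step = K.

Re-executing:
1. LOAD T0 → mem=1 r[T0]=1 [LOAD]
2. LOAD T2 → mem=1 r[T2]=1 [LOAD]
3. CAS T2 → mem=2 r[T2]=1 [OK]
4. LOAD T1 → mem=2 r[T1]=2 [LOAD]
5. CAS T1 → mem=3 r[T1]=2 [OK]
6. LOAD T1 → mem=3 r[T1]=3 [LOAD]
7. CAS T1 → mem=4 r[T1]=3 [OK]
8. CAS T0 → mem=4 r[T0]=1 [RETRY]
Log disagrees first at step 8.

step = 8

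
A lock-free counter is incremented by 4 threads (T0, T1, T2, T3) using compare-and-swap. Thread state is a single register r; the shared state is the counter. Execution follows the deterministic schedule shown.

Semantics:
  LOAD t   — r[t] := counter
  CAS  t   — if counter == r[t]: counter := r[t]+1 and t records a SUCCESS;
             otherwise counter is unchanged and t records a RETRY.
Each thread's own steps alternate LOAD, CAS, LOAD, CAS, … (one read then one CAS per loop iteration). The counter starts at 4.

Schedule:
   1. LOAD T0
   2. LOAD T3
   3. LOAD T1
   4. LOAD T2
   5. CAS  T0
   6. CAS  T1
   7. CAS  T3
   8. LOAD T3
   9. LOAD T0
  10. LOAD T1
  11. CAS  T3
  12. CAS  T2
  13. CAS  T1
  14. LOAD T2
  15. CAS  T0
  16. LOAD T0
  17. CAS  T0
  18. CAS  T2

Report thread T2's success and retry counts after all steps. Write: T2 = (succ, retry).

T2 = (0, 2)

T0 LOAD — after: cnt=4, r=4 — load
T3 LOAD — after: cnt=4, r=4 — load
T1 LOAD — after: cnt=4, r=4 — load
T2 LOAD — after: cnt=4, r=4 — load
T0 CAS — after: cnt=5, r=4 — ok
T1 CAS — after: cnt=5, r=4 — retry
T3 CAS — after: cnt=5, r=4 — retry
T3 LOAD — after: cnt=5, r=5 — load
T0 LOAD — after: cnt=5, r=5 — load
T1 LOAD — after: cnt=5, r=5 — load
T3 CAS — after: cnt=6, r=5 — ok
T2 CAS — after: cnt=6, r=4 — retry
T1 CAS — after: cnt=6, r=5 — retry
T2 LOAD — after: cnt=6, r=6 — load
T0 CAS — after: cnt=6, r=5 — retry
T0 LOAD — after: cnt=6, r=6 — load
T0 CAS — after: cnt=7, r=6 — ok
T2 CAS — after: cnt=7, r=6 — retry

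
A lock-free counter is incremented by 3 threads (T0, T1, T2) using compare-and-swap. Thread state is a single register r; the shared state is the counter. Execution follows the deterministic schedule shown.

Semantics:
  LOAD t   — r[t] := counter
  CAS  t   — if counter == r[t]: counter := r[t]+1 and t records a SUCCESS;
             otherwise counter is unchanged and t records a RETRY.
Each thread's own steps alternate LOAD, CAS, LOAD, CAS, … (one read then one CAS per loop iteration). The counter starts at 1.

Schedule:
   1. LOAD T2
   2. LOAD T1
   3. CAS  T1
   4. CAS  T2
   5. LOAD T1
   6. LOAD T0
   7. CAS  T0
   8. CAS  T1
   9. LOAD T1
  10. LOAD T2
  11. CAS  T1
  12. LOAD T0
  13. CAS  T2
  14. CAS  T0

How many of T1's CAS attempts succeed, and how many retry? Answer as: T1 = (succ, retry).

#1 T2 reads 1
#2 T1 reads 1
#3 T1 CAS(1→2) writes; counter now 2
#4 T2 CAS(1→2) fails; counter now 2
#5 T1 reads 2
#6 T0 reads 2
#7 T0 CAS(2→3) writes; counter now 3
#8 T1 CAS(2→3) fails; counter now 3
#9 T1 reads 3
#10 T2 reads 3
#11 T1 CAS(3→4) writes; counter now 4
#12 T0 reads 4
#13 T2 CAS(3→4) fails; counter now 4
#14 T0 CAS(4→5) writes; counter now 5

T1 = (2, 1)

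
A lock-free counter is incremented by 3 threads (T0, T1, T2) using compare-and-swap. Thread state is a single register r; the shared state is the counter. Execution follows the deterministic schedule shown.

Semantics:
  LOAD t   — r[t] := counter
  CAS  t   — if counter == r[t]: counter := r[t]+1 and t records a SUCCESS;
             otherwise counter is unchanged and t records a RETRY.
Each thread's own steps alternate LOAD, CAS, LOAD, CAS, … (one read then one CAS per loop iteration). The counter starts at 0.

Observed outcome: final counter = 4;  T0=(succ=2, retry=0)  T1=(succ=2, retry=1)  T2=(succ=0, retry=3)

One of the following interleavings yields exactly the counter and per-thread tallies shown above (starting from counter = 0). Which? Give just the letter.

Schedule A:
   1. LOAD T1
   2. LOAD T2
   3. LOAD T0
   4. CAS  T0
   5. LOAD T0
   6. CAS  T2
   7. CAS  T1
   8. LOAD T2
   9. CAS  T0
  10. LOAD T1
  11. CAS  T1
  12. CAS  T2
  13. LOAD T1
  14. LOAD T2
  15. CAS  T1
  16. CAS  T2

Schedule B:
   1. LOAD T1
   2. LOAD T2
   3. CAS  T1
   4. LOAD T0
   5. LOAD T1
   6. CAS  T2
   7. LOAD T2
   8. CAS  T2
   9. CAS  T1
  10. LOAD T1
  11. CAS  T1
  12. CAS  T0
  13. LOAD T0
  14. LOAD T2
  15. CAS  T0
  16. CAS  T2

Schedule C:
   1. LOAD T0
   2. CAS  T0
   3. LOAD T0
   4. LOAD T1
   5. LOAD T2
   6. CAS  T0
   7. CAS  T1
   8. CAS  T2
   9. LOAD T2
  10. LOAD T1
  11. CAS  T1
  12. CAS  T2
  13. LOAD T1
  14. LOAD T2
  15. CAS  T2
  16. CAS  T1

A

Tracing schedule A:
#1 T1 reads 0
#2 T2 reads 0
#3 T0 reads 0
#4 T0 CAS(0→1) writes; counter now 1
#5 T0 reads 1
#6 T2 CAS(0→1) fails; counter now 1
#7 T1 CAS(0→1) fails; counter now 1
#8 T2 reads 1
#9 T0 CAS(1→2) writes; counter now 2
#10 T1 reads 2
#11 T1 CAS(2→3) writes; counter now 3
#12 T2 CAS(1→2) fails; counter now 3
#13 T1 reads 3
#14 T2 reads 3
#15 T1 CAS(3→4) writes; counter now 4
#16 T2 CAS(3→4) fails; counter now 4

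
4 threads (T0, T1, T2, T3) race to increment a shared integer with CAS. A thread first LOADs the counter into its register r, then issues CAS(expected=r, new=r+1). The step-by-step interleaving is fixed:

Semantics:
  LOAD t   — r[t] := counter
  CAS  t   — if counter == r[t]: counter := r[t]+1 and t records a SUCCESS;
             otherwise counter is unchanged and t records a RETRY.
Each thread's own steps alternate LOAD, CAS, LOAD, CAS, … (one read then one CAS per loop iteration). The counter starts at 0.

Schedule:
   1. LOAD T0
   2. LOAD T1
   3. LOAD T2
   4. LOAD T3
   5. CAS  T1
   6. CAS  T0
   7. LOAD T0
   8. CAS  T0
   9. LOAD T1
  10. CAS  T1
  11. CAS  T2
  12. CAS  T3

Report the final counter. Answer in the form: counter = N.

step 1: T0 LOAD ⇒ load; ctr=0 reg=0
step 2: T1 LOAD ⇒ load; ctr=0 reg=0
step 3: T2 LOAD ⇒ load; ctr=0 reg=0
step 4: T3 LOAD ⇒ load; ctr=0 reg=0
step 5: T1 CAS ⇒ ok; ctr=1 reg=0
step 6: T0 CAS ⇒ retry; ctr=1 reg=0
step 7: T0 LOAD ⇒ load; ctr=1 reg=1
step 8: T0 CAS ⇒ ok; ctr=2 reg=1
step 9: T1 LOAD ⇒ load; ctr=2 reg=2
step 10: T1 CAS ⇒ ok; ctr=3 reg=2
step 11: T2 CAS ⇒ retry; ctr=3 reg=0
step 12: T3 CAS ⇒ retry; ctr=3 reg=0

counter = 3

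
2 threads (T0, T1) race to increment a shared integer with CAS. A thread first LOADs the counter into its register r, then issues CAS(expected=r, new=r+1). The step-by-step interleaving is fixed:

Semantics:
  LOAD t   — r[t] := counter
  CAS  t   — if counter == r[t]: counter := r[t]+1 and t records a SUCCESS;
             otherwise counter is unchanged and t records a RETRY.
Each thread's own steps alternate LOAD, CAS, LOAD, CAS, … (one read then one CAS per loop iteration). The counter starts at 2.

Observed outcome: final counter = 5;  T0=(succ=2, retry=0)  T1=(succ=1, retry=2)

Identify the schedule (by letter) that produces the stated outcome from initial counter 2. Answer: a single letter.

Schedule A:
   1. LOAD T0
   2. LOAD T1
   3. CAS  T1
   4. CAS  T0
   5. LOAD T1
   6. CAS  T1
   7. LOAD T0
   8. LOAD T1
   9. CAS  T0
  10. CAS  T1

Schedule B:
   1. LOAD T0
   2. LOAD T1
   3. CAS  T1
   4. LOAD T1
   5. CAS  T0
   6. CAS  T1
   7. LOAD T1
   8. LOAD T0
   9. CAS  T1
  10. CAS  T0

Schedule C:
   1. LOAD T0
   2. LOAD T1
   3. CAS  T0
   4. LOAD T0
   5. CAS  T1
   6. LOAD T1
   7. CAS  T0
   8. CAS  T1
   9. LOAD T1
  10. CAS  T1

C

Run C:
step 1: T0 LOAD ⇒ load; ctr=2 reg=2
step 2: T1 LOAD ⇒ load; ctr=2 reg=2
step 3: T0 CAS ⇒ ok; ctr=3 reg=2
step 4: T0 LOAD ⇒ load; ctr=3 reg=3
step 5: T1 CAS ⇒ retry; ctr=3 reg=2
step 6: T1 LOAD ⇒ load; ctr=3 reg=3
step 7: T0 CAS ⇒ ok; ctr=4 reg=3
step 8: T1 CAS ⇒ retry; ctr=4 reg=3
step 9: T1 LOAD ⇒ load; ctr=4 reg=4
step 10: T1 CAS ⇒ ok; ctr=5 reg=4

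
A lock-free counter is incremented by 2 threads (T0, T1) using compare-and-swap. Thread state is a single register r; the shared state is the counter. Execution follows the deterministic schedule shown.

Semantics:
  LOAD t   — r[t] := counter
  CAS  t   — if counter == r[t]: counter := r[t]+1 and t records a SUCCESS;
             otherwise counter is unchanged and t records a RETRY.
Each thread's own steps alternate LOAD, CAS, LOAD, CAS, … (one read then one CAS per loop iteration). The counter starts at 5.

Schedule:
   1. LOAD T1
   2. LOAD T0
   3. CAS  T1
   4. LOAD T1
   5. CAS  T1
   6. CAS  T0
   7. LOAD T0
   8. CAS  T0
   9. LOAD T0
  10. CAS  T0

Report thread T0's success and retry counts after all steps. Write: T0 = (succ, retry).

T0 = (2, 1)

#1 T1 reads 5
#2 T0 reads 5
#3 T1 CAS(5→6) writes; counter now 6
#4 T1 reads 6
#5 T1 CAS(6→7) writes; counter now 7
#6 T0 CAS(5→6) fails; counter now 7
#7 T0 reads 7
#8 T0 CAS(7→8) writes; counter now 8
#9 T0 reads 8
#10 T0 CAS(8→9) writes; counter now 9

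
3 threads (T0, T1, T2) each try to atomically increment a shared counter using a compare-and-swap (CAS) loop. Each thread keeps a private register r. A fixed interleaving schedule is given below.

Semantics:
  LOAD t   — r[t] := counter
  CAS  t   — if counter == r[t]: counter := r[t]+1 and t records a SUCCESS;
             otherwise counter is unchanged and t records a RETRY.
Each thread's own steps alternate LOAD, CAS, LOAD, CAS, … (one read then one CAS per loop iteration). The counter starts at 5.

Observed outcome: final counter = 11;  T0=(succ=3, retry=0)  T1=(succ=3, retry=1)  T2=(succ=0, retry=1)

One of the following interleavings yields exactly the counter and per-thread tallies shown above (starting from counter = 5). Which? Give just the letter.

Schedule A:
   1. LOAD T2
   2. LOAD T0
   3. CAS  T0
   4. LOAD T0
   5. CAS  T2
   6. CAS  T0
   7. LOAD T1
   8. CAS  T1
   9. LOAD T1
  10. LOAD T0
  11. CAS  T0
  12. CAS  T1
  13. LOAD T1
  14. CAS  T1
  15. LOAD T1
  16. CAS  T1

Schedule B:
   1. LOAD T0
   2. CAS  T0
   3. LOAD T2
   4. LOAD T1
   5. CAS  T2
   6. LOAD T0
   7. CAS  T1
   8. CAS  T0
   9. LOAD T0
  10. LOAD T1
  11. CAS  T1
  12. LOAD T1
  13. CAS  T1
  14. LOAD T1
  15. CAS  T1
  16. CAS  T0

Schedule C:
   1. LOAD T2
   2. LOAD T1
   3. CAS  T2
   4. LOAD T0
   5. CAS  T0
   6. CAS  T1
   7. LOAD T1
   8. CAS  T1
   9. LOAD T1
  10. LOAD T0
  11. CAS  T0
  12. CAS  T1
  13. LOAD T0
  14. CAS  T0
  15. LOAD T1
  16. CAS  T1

A

Simulating candidate A:
[1] T2.load  rd  (counter 5, T2.r 5)
[2] T0.load  rd  (counter 5, T0.r 5)
[3] T0.cas  hit  (counter 6, T0.r 5)
[4] T0.load  rd  (counter 6, T0.r 6)
[5] T2.cas  miss  (counter 6, T2.r 5)
[6] T0.cas  hit  (counter 7, T0.r 6)
[7] T1.load  rd  (counter 7, T1.r 7)
[8] T1.cas  hit  (counter 8, T1.r 7)
[9] T1.load  rd  (counter 8, T1.r 8)
[10] T0.load  rd  (counter 8, T0.r 8)
[11] T0.cas  hit  (counter 9, T0.r 8)
[12] T1.cas  miss  (counter 9, T1.r 8)
[13] T1.load  rd  (counter 9, T1.r 9)
[14] T1.cas  hit  (counter 10, T1.r 9)
[15] T1.load  rd  (counter 10, T1.r 10)
[16] T1.cas  hit  (counter 11, T1.r 10)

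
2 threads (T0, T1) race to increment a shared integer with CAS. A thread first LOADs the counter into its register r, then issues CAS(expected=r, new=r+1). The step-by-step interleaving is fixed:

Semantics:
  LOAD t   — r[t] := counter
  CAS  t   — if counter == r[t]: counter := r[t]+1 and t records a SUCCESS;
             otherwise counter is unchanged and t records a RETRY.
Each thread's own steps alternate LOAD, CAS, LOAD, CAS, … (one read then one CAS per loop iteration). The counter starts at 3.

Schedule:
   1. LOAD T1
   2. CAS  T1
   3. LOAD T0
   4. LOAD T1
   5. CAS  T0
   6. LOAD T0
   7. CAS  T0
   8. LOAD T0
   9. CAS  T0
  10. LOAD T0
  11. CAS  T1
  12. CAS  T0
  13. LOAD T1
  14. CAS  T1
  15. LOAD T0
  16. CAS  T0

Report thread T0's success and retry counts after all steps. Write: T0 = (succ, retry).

T0 = (5, 0)

[1] T1.load  rd  (counter 3, T1.r 3)
[2] T1.cas  hit  (counter 4, T1.r 3)
[3] T0.load  rd  (counter 4, T0.r 4)
[4] T1.load  rd  (counter 4, T1.r 4)
[5] T0.cas  hit  (counter 5, T0.r 4)
[6] T0.load  rd  (counter 5, T0.r 5)
[7] T0.cas  hit  (counter 6, T0.r 5)
[8] T0.load  rd  (counter 6, T0.r 6)
[9] T0.cas  hit  (counter 7, T0.r 6)
[10] T0.load  rd  (counter 7, T0.r 7)
[11] T1.cas  miss  (counter 7, T1.r 4)
[12] T0.cas  hit  (counter 8, T0.r 7)
[13] T1.load  rd  (counter 8, T1.r 8)
[14] T1.cas  hit  (counter 9, T1.r 8)
[15] T0.load  rd  (counter 9, T0.r 9)
[16] T0.cas  hit  (counter 10, T0.r 9)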